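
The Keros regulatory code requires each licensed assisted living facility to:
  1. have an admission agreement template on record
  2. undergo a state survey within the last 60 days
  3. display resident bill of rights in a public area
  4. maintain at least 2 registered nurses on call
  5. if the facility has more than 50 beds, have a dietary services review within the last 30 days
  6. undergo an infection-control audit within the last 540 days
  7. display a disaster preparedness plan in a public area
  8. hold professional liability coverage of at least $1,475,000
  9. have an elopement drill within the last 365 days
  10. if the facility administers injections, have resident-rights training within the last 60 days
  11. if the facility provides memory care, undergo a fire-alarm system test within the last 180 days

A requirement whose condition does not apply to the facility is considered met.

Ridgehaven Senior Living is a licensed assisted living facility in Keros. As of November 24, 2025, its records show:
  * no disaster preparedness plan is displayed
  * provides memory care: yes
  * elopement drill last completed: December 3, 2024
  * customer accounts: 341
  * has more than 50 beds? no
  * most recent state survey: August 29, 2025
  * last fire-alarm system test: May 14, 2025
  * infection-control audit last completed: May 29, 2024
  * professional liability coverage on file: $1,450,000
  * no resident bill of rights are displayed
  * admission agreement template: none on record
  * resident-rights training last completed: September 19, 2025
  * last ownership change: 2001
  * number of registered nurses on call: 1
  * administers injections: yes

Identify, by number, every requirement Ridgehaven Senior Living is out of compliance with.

1. admission agreement template absent → not met
2. state survey 87 days ago vs limit 60 → not met
3. resident bill of rights absent → not met
4. registered nurses on call 1 < 2 → not met
5. condition 'has more than 50 beds' does not hold → requirement n/a → met
6. infection-control audit 544 days ago vs limit 540 → not met
7. disaster preparedness plan absent → not met
8. professional liability coverage $1,450,000 < $1,475,000 → not met
9. elopement drill 356 days ago vs limit 365 → met
10. condition 'administers injections' holds; resident-rights training 66 days ago vs limit 60 → not met
11. condition 'provides memory care' holds; fire-alarm system test 194 days ago vs limit 180 → not met
Not met: 1, 2, 3, 4, 6, 7, 8, 10, 11

1, 2, 3, 4, 6, 7, 8, 10, 11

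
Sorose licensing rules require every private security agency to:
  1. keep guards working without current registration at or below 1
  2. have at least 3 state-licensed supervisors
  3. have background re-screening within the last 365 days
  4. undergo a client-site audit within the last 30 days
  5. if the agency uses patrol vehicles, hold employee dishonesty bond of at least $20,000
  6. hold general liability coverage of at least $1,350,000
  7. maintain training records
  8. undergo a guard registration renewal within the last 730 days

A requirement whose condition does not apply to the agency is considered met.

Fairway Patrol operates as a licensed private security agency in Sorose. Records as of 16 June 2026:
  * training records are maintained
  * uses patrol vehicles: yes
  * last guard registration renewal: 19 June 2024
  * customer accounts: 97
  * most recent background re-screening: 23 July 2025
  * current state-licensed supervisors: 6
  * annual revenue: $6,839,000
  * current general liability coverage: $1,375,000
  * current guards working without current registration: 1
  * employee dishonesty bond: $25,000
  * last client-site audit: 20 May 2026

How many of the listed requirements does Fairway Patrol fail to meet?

1. guards working without current registration 1 ≤ 1 → met
2. state-licensed supervisors 6 ≥ 3 → met
3. background re-screening 328 days ago vs limit 365 → met
4. client-site audit 27 days ago vs limit 30 → met
5. condition 'uses patrol vehicles' holds; employee dishonesty bond $25,000 ≥ $20,000 → met
6. general liability coverage $1,375,000 ≥ $1,350,000 → met
7. training records present → met
8. guard registration renewal 727 days ago vs limit 730 → met
Not met: 0 of 8

0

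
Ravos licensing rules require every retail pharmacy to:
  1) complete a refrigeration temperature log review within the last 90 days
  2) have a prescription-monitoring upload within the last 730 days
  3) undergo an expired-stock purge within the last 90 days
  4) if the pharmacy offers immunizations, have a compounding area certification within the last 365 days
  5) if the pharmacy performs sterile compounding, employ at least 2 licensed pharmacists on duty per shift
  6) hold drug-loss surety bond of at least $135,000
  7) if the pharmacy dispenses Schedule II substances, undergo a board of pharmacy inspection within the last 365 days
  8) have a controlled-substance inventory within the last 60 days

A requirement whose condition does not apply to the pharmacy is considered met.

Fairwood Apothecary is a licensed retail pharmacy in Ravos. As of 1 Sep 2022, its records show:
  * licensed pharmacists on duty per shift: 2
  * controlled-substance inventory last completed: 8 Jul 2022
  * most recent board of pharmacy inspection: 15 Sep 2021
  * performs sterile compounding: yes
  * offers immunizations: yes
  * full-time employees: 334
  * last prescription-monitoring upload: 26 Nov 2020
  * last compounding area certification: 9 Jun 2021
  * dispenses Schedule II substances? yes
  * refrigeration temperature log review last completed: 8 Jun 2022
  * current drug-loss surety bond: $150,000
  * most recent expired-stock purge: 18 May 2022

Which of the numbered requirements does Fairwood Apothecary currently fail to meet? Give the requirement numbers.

1. refrigeration temperature log review 85 days ago vs limit 90 → met
2. prescription-monitoring upload 644 days ago vs limit 730 → met
3. expired-stock purge 106 days ago vs limit 90 → not met
4. condition 'offers immunizations' holds; compounding area certification 449 days ago vs limit 365 → not met
5. condition 'performs sterile compounding' holds; licensed pharmacists on duty per shift 2 ≥ 2 → met
6. drug-loss surety bond $150,000 ≥ $135,000 → met
7. condition 'dispenses Schedule II substances' holds; board of pharmacy inspection 351 days ago vs limit 365 → met
8. controlled-substance inventory 55 days ago vs limit 60 → met
Not met: 3, 4

3, 4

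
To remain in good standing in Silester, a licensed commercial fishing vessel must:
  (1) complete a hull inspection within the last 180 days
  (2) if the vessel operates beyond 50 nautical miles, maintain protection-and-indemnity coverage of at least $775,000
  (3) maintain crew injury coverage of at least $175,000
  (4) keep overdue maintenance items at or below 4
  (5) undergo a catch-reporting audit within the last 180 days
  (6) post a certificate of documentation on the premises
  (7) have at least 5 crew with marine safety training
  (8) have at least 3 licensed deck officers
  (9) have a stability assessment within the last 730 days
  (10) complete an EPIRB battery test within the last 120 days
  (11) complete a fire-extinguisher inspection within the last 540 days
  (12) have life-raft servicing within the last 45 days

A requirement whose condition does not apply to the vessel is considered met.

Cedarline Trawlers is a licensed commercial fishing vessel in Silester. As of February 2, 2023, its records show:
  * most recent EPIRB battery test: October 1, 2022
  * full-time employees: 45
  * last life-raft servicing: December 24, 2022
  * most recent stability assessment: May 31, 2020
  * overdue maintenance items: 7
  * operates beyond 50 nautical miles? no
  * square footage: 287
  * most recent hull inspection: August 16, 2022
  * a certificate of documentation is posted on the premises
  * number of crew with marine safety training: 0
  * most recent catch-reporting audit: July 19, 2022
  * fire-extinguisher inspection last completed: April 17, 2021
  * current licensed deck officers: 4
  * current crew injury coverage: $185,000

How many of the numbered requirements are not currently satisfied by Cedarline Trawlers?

1. hull inspection 170 days ago vs limit 180 → met
2. condition 'operates beyond 50 nautical miles' does not hold → requirement n/a → met
3. crew injury coverage $185,000 ≥ $175,000 → met
4. overdue maintenance items 7 > 4 → not met
5. catch-reporting audit 198 days ago vs limit 180 → not met
6. certificate of documentation present → met
7. crew with marine safety training 0 < 5 → not met
8. licensed deck officers 4 ≥ 3 → met
9. stability assessment 977 days ago vs limit 730 → not met
10. EPIRB battery test 124 days ago vs limit 120 → not met
11. fire-extinguisher inspection 656 days ago vs limit 540 → not met
12. life-raft servicing 40 days ago vs limit 45 → met
Not met: 6 of 12

6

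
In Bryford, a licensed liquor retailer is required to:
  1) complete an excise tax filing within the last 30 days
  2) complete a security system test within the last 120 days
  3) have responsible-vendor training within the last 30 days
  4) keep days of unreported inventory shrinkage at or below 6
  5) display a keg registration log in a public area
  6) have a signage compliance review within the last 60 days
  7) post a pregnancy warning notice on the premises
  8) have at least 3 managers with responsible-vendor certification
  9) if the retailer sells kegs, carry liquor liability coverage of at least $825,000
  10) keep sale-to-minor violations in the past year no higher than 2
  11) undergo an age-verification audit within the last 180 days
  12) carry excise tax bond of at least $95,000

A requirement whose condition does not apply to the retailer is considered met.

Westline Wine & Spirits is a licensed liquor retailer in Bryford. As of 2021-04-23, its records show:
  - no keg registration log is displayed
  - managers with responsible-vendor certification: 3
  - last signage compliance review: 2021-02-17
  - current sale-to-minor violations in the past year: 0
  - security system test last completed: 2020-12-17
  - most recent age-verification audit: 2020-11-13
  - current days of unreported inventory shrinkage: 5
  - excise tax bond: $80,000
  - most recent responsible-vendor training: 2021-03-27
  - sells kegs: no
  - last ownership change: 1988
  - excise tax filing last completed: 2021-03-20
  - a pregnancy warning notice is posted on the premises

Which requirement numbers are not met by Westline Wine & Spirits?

1, 2, 5, 6, 12

1. excise tax filing 34 days ago vs limit 30 → not met
2. security system test 127 days ago vs limit 120 → not met
3. responsible-vendor training 27 days ago vs limit 30 → met
4. days of unreported inventory shrinkage 5 ≤ 6 → met
5. keg registration log absent → not met
6. signage compliance review 65 days ago vs limit 60 → not met
7. pregnancy warning notice present → met
8. managers with responsible-vendor certification 3 ≥ 3 → met
9. condition 'sells kegs' does not hold → requirement n/a → met
10. sale-to-minor violations in the past year 0 ≤ 2 → met
11. age-verification audit 161 days ago vs limit 180 → met
12. excise tax bond $80,000 < $95,000 → not met
Not met: 1, 2, 5, 6, 12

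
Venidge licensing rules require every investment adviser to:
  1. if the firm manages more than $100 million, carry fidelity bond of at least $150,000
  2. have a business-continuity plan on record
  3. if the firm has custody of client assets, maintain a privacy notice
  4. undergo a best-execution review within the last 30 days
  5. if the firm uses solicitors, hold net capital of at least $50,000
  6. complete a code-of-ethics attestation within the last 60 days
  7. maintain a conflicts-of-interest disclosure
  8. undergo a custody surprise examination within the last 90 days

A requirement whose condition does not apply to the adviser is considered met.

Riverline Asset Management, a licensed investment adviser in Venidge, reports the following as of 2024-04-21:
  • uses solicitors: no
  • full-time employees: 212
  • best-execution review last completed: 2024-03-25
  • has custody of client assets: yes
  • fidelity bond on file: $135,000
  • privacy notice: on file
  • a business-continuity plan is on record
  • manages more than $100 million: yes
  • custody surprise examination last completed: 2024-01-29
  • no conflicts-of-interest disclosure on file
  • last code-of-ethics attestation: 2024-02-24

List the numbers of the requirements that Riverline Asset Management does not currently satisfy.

1, 7

1. condition 'manages more than $100 million' holds; fidelity bond $135,000 < $150,000 → not met
2. business-continuity plan present → met
3. condition 'has custody of client assets' holds; privacy notice present → met
4. best-execution review 27 days ago vs limit 30 → met
5. condition 'uses solicitors' does not hold → requirement n/a → met
6. code-of-ethics attestation 57 days ago vs limit 60 → met
7. conflicts-of-interest disclosure absent → not met
8. custody surprise examination 83 days ago vs limit 90 → met
Not met: 1, 7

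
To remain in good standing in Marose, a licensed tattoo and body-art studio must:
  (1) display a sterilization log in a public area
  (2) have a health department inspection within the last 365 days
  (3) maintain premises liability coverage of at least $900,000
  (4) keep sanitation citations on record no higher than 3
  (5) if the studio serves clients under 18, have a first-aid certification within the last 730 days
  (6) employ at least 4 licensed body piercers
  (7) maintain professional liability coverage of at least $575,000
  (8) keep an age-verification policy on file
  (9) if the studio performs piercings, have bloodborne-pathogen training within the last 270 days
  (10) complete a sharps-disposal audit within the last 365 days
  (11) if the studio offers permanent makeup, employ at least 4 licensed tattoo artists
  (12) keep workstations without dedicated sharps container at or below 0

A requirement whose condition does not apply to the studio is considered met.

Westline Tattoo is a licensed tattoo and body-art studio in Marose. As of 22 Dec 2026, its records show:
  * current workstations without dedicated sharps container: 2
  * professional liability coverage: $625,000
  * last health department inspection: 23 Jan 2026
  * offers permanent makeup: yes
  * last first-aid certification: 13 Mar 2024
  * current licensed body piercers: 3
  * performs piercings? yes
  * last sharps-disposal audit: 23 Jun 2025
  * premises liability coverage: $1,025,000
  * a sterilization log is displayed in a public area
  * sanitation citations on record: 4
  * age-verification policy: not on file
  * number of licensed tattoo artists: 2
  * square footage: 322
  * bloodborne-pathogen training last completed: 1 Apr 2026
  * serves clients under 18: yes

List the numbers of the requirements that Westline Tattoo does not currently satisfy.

4, 5, 6, 8, 10, 11, 12

1. sterilization log present → met
2. health department inspection 333 days ago vs limit 365 → met
3. premises liability coverage $1,025,000 ≥ $900,000 → met
4. sanitation citations on record 4 > 3 → not met
5. condition 'serves clients under 18' holds; first-aid certification 1014 days ago vs limit 730 → not met
6. licensed body piercers 3 < 4 → not met
7. professional liability coverage $625,000 ≥ $575,000 → met
8. age-verification policy absent → not met
9. condition 'performs piercings' holds; bloodborne-pathogen training 265 days ago vs limit 270 → met
10. sharps-disposal audit 547 days ago vs limit 365 → not met
11. condition 'offers permanent makeup' holds; licensed tattoo artists 2 < 4 → not met
12. workstations without dedicated sharps container 2 > 0 → not met
Not met: 4, 5, 6, 8, 10, 11, 12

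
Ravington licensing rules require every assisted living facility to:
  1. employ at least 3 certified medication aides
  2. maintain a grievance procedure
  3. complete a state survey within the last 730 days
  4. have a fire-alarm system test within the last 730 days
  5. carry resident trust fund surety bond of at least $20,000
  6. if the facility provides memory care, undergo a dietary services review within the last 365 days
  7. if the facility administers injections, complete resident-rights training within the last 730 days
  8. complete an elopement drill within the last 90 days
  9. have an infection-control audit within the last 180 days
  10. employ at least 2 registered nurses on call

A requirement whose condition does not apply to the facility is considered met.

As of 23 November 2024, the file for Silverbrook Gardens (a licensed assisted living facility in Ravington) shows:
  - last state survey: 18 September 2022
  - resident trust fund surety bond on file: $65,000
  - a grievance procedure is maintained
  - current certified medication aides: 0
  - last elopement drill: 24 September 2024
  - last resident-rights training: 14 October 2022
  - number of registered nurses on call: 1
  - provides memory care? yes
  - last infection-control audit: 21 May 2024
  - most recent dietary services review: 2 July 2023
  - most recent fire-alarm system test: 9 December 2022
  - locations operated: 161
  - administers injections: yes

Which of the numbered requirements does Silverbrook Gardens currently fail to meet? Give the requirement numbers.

1. certified medication aides 0 < 3 → not met
2. grievance procedure present → met
3. state survey 797 days ago vs limit 730 → not met
4. fire-alarm system test 715 days ago vs limit 730 → met
5. resident trust fund surety bond $65,000 ≥ $20,000 → met
6. condition 'provides memory care' holds; dietary services review 510 days ago vs limit 365 → not met
7. condition 'administers injections' holds; resident-rights training 771 days ago vs limit 730 → not met
8. elopement drill 60 days ago vs limit 90 → met
9. infection-control audit 186 days ago vs limit 180 → not met
10. registered nurses on call 1 < 2 → not met
Not met: 1, 3, 6, 7, 9, 10

1, 3, 6, 7, 9, 10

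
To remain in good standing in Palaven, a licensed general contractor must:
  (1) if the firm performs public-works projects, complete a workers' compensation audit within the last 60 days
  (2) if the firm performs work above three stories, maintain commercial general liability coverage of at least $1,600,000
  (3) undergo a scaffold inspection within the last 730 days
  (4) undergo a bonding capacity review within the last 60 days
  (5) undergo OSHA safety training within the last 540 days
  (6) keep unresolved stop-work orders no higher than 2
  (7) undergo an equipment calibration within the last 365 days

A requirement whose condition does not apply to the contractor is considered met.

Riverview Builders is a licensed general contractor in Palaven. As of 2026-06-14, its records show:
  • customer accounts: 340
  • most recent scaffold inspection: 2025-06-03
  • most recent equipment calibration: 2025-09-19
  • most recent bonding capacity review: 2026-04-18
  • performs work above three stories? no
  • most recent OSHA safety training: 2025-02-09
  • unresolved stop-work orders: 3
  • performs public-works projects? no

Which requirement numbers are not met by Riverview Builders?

6

1. condition 'performs public-works projects' does not hold → requirement n/a → met
2. condition 'performs work above three stories' does not hold → requirement n/a → met
3. scaffold inspection 376 days ago vs limit 730 → met
4. bonding capacity review 57 days ago vs limit 60 → met
5. OSHA safety training 490 days ago vs limit 540 → met
6. unresolved stop-work orders 3 > 2 → not met
7. equipment calibration 268 days ago vs limit 365 → met
Not met: 6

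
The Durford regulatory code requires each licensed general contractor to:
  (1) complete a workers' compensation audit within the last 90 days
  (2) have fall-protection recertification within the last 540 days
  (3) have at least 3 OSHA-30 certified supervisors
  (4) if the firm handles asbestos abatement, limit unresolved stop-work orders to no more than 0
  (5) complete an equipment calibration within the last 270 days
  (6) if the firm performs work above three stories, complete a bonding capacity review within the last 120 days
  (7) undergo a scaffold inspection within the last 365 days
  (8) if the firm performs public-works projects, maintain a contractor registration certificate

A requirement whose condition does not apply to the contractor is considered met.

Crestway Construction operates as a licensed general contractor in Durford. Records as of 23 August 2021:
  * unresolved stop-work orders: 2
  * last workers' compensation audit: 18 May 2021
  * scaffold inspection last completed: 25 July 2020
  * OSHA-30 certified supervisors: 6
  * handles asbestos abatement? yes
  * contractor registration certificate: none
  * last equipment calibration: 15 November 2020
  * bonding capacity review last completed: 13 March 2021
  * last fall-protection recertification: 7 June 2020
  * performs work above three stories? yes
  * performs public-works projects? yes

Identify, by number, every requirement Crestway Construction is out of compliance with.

1. workers' compensation audit 97 days ago vs limit 90 → not met
2. fall-protection recertification 442 days ago vs limit 540 → met
3. OSHA-30 certified supervisors 6 ≥ 3 → met
4. condition 'handles asbestos abatement' holds; unresolved stop-work orders 2 > 0 → not met
5. equipment calibration 281 days ago vs limit 270 → not met
6. condition 'performs work above three stories' holds; bonding capacity review 163 days ago vs limit 120 → not met
7. scaffold inspection 394 days ago vs limit 365 → not met
8. condition 'performs public-works projects' holds; contractor registration certificate absent → not met
Not met: 1, 4, 5, 6, 7, 8

1, 4, 5, 6, 7, 8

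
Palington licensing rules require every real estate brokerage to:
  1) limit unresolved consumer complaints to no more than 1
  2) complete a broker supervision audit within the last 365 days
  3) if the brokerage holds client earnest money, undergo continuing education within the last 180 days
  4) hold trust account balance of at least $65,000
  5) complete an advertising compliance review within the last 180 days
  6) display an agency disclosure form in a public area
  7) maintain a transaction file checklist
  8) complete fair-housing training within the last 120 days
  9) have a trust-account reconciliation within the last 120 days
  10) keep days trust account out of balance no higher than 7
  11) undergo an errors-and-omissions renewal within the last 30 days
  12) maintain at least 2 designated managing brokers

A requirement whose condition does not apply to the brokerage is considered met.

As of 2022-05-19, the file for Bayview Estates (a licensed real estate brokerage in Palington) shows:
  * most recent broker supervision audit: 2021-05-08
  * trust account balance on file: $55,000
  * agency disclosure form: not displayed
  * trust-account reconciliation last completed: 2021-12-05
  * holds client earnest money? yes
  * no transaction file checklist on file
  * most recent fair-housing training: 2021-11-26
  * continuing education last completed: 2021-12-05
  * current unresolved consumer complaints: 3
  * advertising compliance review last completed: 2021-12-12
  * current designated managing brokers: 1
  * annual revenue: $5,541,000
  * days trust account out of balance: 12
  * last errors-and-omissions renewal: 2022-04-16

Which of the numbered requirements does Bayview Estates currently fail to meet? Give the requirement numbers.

1, 2, 4, 6, 7, 8, 9, 10, 11, 12

1. unresolved consumer complaints 3 > 1 → not met
2. broker supervision audit 376 days ago vs limit 365 → not met
3. condition 'holds client earnest money' holds; continuing education 165 days ago vs limit 180 → met
4. trust account balance $55,000 < $65,000 → not met
5. advertising compliance review 158 days ago vs limit 180 → met
6. agency disclosure form absent → not met
7. transaction file checklist absent → not met
8. fair-housing training 174 days ago vs limit 120 → not met
9. trust-account reconciliation 165 days ago vs limit 120 → not met
10. days trust account out of balance 12 > 7 → not met
11. errors-and-omissions renewal 33 days ago vs limit 30 → not met
12. designated managing brokers 1 < 2 → not met
Not met: 1, 2, 4, 6, 7, 8, 9, 10, 11, 12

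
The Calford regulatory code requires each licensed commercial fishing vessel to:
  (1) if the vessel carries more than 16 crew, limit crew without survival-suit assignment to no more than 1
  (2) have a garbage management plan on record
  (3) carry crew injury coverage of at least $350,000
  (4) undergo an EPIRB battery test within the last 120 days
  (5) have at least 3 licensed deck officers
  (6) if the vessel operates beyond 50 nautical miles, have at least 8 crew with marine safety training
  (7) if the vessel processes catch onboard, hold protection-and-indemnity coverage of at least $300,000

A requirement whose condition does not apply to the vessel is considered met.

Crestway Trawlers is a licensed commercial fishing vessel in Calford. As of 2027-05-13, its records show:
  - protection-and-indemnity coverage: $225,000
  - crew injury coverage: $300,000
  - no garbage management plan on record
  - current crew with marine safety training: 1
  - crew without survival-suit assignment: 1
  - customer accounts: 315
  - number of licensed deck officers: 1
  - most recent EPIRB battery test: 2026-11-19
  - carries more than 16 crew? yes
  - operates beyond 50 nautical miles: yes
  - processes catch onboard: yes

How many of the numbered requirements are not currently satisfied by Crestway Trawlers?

6

1. condition 'carries more than 16 crew' holds; crew without survival-suit assignment 1 ≤ 1 → met
2. garbage management plan absent → not met
3. crew injury coverage $300,000 < $350,000 → not met
4. EPIRB battery test 175 days ago vs limit 120 → not met
5. licensed deck officers 1 < 3 → not met
6. condition 'operates beyond 50 nautical miles' holds; crew with marine safety training 1 < 8 → not met
7. condition 'processes catch onboard' holds; protection-and-indemnity coverage $225,000 < $300,000 → not met
Not met: 6 of 7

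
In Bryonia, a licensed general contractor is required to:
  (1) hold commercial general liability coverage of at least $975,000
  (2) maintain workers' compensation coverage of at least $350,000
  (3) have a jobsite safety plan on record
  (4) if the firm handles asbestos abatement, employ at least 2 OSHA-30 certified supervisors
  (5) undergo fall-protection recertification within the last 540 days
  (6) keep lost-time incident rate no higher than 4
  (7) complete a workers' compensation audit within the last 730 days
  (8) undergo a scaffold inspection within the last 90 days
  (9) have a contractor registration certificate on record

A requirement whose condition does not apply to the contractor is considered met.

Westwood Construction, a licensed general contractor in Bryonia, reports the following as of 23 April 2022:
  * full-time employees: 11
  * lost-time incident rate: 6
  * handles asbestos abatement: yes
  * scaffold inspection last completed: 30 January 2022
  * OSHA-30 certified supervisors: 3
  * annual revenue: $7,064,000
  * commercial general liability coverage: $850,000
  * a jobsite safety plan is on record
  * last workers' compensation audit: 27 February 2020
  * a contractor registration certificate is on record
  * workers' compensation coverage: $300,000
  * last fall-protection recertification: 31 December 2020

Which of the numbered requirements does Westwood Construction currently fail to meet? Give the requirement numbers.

1, 2, 6, 7

1. commercial general liability coverage $850,000 < $975,000 → not met
2. workers' compensation coverage $300,000 < $350,000 → not met
3. jobsite safety plan present → met
4. condition 'handles asbestos abatement' holds; OSHA-30 certified supervisors 3 ≥ 2 → met
5. fall-protection recertification 478 days ago vs limit 540 → met
6. lost-time incident rate 6 > 4 → not met
7. workers' compensation audit 786 days ago vs limit 730 → not met
8. scaffold inspection 83 days ago vs limit 90 → met
9. contractor registration certificate present → met
Not met: 1, 2, 6, 7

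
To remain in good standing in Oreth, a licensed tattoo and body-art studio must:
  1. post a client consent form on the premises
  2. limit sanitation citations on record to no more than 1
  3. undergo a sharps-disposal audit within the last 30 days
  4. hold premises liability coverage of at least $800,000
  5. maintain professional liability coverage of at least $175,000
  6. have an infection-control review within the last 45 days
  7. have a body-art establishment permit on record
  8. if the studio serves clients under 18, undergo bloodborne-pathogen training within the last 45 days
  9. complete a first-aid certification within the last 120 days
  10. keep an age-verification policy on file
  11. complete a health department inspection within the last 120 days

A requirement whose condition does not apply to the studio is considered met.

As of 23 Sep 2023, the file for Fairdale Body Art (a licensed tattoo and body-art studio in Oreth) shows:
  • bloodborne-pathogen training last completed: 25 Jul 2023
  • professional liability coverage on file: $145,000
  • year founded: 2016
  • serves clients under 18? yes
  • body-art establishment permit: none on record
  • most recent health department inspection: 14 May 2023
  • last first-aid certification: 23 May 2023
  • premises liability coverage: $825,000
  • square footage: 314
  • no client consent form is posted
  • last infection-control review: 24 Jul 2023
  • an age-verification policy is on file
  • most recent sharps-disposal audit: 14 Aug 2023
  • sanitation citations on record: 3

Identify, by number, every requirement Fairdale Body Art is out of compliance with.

1. client consent form absent → not met
2. sanitation citations on record 3 > 1 → not met
3. sharps-disposal audit 40 days ago vs limit 30 → not met
4. premises liability coverage $825,000 ≥ $800,000 → met
5. professional liability coverage $145,000 < $175,000 → not met
6. infection-control review 61 days ago vs limit 45 → not met
7. body-art establishment permit absent → not met
8. condition 'serves clients under 18' holds; bloodborne-pathogen training 60 days ago vs limit 45 → not met
9. first-aid certification 123 days ago vs limit 120 → not met
10. age-verification policy present → met
11. health department inspection 132 days ago vs limit 120 → not met
Not met: 1, 2, 3, 5, 6, 7, 8, 9, 11

1, 2, 3, 5, 6, 7, 8, 9, 11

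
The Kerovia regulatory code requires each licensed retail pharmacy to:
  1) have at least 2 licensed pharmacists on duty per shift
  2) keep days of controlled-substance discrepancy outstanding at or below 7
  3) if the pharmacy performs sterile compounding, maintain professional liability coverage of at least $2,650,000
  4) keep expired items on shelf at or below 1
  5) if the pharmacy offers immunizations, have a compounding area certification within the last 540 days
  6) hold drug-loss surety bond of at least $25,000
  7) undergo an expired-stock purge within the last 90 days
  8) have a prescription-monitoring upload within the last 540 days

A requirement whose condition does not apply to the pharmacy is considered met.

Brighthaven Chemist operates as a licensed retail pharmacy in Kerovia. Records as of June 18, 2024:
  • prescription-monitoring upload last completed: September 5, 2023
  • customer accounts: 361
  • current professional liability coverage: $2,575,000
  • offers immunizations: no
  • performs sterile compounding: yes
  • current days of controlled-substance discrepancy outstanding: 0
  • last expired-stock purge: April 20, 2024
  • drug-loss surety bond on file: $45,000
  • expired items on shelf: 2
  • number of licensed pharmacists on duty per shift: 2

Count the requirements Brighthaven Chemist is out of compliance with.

1. licensed pharmacists on duty per shift 2 ≥ 2 → met
2. days of controlled-substance discrepancy outstanding 0 ≤ 7 → met
3. condition 'performs sterile compounding' holds; professional liability coverage $2,575,000 < $2,650,000 → not met
4. expired items on shelf 2 > 1 → not met
5. condition 'offers immunizations' does not hold → requirement n/a → met
6. drug-loss surety bond $45,000 ≥ $25,000 → met
7. expired-stock purge 59 days ago vs limit 90 → met
8. prescription-monitoring upload 287 days ago vs limit 540 → met
Not met: 2 of 8

2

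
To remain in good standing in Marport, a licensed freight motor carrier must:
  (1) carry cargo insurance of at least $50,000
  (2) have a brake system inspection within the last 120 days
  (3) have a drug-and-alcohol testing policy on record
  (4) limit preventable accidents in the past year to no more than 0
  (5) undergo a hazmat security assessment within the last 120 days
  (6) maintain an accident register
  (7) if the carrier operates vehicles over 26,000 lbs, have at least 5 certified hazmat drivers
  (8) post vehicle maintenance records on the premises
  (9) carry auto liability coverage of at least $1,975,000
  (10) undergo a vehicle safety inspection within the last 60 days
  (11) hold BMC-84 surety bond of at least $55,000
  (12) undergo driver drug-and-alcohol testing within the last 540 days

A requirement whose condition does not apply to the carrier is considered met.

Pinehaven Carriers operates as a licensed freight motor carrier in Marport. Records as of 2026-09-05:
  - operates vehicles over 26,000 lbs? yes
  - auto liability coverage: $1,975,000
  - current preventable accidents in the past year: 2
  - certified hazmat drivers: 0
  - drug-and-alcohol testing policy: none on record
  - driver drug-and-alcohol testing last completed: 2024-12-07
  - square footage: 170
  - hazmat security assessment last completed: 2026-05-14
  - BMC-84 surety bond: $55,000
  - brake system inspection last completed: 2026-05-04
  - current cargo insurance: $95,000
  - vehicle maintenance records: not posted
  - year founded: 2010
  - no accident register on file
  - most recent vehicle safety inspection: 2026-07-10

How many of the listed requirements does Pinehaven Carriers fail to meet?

1. cargo insurance $95,000 ≥ $50,000 → met
2. brake system inspection 124 days ago vs limit 120 → not met
3. drug-and-alcohol testing policy absent → not met
4. preventable accidents in the past year 2 > 0 → not met
5. hazmat security assessment 114 days ago vs limit 120 → met
6. accident register absent → not met
7. condition 'operates vehicles over 26,000 lbs' holds; certified hazmat drivers 0 < 5 → not met
8. vehicle maintenance records absent → not met
9. auto liability coverage $1,975,000 ≥ $1,975,000 → met
10. vehicle safety inspection 57 days ago vs limit 60 → met
11. BMC-84 surety bond $55,000 ≥ $55,000 → met
12. driver drug-and-alcohol testing 637 days ago vs limit 540 → not met
Not met: 7 of 12

7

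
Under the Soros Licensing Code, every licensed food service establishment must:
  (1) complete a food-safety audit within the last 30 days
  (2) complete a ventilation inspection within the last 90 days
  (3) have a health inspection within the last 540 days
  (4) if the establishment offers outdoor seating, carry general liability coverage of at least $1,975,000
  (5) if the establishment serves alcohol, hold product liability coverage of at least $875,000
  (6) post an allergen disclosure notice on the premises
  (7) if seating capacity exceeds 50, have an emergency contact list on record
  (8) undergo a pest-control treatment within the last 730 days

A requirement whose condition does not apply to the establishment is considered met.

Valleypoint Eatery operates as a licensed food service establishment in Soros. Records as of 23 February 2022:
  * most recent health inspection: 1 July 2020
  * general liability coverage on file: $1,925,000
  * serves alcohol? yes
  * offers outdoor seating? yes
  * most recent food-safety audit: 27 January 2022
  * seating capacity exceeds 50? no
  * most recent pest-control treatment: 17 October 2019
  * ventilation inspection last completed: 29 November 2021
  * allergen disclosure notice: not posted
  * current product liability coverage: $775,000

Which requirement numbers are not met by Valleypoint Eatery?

3, 4, 5, 6, 8

1. food-safety audit 27 days ago vs limit 30 → met
2. ventilation inspection 86 days ago vs limit 90 → met
3. health inspection 602 days ago vs limit 540 → not met
4. condition 'offers outdoor seating' holds; general liability coverage $1,925,000 < $1,975,000 → not met
5. condition 'serves alcohol' holds; product liability coverage $775,000 < $875,000 → not met
6. allergen disclosure notice absent → not met
7. condition 'seating capacity exceeds 50' does not hold → requirement n/a → met
8. pest-control treatment 860 days ago vs limit 730 → not met
Not met: 3, 4, 5, 6, 8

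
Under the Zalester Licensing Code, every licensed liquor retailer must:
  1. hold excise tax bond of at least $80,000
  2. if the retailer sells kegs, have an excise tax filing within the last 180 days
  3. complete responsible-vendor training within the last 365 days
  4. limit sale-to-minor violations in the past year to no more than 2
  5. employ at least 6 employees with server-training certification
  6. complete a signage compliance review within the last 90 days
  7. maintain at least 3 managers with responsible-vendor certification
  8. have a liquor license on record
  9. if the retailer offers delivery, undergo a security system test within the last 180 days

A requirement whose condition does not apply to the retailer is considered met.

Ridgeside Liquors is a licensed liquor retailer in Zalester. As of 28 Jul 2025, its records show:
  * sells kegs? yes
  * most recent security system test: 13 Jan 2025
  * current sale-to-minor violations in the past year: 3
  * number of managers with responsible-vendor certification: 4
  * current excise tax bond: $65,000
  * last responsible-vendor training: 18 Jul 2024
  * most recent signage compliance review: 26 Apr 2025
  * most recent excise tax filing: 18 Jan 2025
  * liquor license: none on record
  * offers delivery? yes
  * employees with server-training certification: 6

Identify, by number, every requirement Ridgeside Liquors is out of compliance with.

1, 2, 3, 4, 6, 8, 9

1. excise tax bond $65,000 < $80,000 → not met
2. condition 'sells kegs' holds; excise tax filing 191 days ago vs limit 180 → not met
3. responsible-vendor training 375 days ago vs limit 365 → not met
4. sale-to-minor violations in the past year 3 > 2 → not met
5. employees with server-training certification 6 ≥ 6 → met
6. signage compliance review 93 days ago vs limit 90 → not met
7. managers with responsible-vendor certification 4 ≥ 3 → met
8. liquor license absent → not met
9. condition 'offers delivery' holds; security system test 196 days ago vs limit 180 → not met
Not met: 1, 2, 3, 4, 6, 8, 9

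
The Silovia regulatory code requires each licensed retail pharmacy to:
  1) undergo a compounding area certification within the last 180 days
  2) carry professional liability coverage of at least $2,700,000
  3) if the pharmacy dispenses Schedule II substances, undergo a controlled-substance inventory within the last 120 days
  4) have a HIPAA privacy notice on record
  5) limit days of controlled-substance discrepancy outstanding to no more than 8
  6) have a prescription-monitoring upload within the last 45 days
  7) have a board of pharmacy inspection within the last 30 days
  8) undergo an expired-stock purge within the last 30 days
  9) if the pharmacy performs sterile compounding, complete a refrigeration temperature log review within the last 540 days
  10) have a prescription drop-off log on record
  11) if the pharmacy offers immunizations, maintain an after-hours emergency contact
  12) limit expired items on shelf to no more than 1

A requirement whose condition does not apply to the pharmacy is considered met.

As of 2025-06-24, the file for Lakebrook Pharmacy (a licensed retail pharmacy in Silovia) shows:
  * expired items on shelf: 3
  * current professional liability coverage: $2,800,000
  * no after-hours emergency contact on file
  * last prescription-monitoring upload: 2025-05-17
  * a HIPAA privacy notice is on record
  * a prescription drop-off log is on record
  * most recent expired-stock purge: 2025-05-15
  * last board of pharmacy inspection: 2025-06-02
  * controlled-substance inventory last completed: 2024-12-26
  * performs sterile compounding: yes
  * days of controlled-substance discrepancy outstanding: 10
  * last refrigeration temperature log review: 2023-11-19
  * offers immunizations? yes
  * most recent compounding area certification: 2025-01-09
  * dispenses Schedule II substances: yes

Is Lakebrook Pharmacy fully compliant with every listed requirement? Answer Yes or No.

No

1. compounding area certification 166 days ago vs limit 180 → met
2. professional liability coverage $2,800,000 ≥ $2,700,000 → met
3. condition 'dispenses Schedule II substances' holds; controlled-substance inventory 180 days ago vs limit 120 → not met
4. HIPAA privacy notice present → met
5. days of controlled-substance discrepancy outstanding 10 > 8 → not met
6. prescription-monitoring upload 38 days ago vs limit 45 → met
7. board of pharmacy inspection 22 days ago vs limit 30 → met
8. expired-stock purge 40 days ago vs limit 30 → not met
9. condition 'performs sterile compounding' holds; refrigeration temperature log review 583 days ago vs limit 540 → not met
10. prescription drop-off log present → met
11. condition 'offers immunizations' holds; after-hours emergency contact absent → not met
12. expired items on shelf 3 > 1 → not met
Not met: 3, 5, 8, 9, 11, 12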